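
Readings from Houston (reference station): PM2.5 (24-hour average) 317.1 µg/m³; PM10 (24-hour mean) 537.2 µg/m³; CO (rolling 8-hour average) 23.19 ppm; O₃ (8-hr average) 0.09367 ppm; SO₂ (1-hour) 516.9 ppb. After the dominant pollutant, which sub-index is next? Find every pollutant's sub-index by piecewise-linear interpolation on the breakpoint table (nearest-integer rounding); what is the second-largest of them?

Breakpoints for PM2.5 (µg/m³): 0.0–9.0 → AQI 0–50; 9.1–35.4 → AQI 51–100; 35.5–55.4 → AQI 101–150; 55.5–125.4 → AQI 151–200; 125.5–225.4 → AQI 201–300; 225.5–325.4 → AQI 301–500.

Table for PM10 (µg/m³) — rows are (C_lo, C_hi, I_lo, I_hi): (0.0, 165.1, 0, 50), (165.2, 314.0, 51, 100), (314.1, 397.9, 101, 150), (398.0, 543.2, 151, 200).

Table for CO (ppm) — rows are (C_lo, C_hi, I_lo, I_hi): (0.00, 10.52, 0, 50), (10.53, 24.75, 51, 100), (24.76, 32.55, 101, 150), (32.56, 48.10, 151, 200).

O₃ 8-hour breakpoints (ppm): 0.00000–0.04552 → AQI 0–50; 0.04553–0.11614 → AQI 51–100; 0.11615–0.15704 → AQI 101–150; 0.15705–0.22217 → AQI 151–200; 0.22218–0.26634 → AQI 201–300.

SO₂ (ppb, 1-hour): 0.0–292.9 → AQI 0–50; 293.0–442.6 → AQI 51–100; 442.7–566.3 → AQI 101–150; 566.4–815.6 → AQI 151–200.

PM2.5: 317.1 ∈ [225.5, 325.4] ↔ index [301, 500].
301 + (317.1−225.5)·(500−301)/(325.4−225.5) = 301 + 91.6·199/99.9 ≈ 483.47, so AQI = 483.
PM10: 537.2 lies in 398.0–543.2, so I_lo=151, I_hi=200, C_lo=398.0, C_hi=543.2.
(200−151)/(543.2−398.0) × (537.2−398.0) + 151 = 49/145.2 × 139.2 + 151 ≈ 197.98 → 198.
CO: 23.19 lies in 10.53–24.75, so I_lo=51, I_hi=100, C_lo=10.53, C_hi=24.75.
(100−51)/(24.75−10.53) × (23.19−10.53) + 51 = 49/14.22 × 12.66 + 51 ≈ 94.62 → 95.
O₃ 0.09367: bracket 0.04553–0.11614 → index 51–100; slope 49/0.07061, offset 0.04814.
AQI = 51 + 49/0.07061·0.04814 ≈ 84.41 ⇒ 84.
SO₂: 516.9 ∈ [442.7, 566.3] ↔ index [101, 150].
101 + (516.9−442.7)·(150−101)/(566.3−442.7) = 101 + 74.2·49/123.6 ≈ 130.42, so AQI = 130.
Sub-indices: PM2.5→483, PM10→198, CO→95, O₃→84, SO₂→130. Ranked high→low: 483, 198, 130, 95, 84. Second-highest sub-index = 198.

198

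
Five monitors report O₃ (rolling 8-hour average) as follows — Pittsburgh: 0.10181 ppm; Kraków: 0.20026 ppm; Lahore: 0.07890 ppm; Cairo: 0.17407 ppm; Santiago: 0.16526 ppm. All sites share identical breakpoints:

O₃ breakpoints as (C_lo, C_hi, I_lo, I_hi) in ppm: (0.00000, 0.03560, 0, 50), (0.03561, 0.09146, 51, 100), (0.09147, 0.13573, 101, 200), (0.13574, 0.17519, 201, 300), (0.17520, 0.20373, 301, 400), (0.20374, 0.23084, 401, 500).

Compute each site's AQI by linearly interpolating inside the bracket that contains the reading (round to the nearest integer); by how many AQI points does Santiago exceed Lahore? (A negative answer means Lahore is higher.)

186

Pittsburgh: 0.10181 lies in 0.09147–0.13573, so I_lo=101, I_hi=200, C_lo=0.09147, C_hi=0.13573.
(200−101)/(0.13573−0.09147) × (0.10181−0.09147) + 101 = 99/0.04426 × 0.01034 + 101 ≈ 124.13 → 124.
Kraków 0.20026: bracket 0.17520–0.20373 → index 301–400; slope 99/0.02853, offset 0.02506.
AQI = 301 + 99/0.02853·0.02506 ≈ 387.96 ⇒ 388.
Lahore: 0.07890 lies in 0.03561–0.09146, so I_lo=51, I_hi=100, C_lo=0.03561, C_hi=0.09146.
(100−51)/(0.09146−0.03561) × (0.07890−0.03561) + 51 = 49/0.05585 × 0.04329 + 51 ≈ 88.98 → 89.
Cairo: 0.17407 lies in 0.13574–0.17519, so I_lo=201, I_hi=300, C_lo=0.13574, C_hi=0.17519.
(300−201)/(0.17519−0.13574) × (0.17407−0.13574) + 201 = 99/0.03945 × 0.03833 + 201 ≈ 297.19 → 297.
Santiago: 0.16526 ∈ [0.13574, 0.17519] ↔ index [201, 300].
201 + (0.16526−0.13574)·(300−201)/(0.17519−0.13574) = 201 + 0.02952·99/0.03945 ≈ 275.08, so AQI = 275.
AQIs: Pittsburgh=124, Kraków=388, Lahore=89, Cairo=297, Santiago=275. Santiago (275) − Lahore (89) = 186.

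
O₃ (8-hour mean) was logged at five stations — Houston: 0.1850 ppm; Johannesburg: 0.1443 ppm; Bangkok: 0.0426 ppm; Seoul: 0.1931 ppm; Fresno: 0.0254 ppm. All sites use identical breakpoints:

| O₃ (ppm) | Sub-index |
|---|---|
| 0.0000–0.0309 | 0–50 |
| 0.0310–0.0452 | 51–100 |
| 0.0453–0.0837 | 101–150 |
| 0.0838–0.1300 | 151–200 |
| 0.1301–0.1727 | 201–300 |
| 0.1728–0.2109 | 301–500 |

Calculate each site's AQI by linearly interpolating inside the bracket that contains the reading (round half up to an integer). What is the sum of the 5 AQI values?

1138

Houston: row 0.1728–0.2109 (AQI 301–500). (500−301)·(0.1850−0.1728)/(0.2109−0.1728) + 301 = 199·0.0122/0.0381 + 301 ≈ 364.72 → 365.
Johannesburg: 0.1443 ∈ [0.1301, 0.1727] ↔ index [201, 300].
201 + (0.1443−0.1301)·(300−201)/(0.1727−0.1301) = 201 + 0.0142·99/0.0426 ≈ 234.00, so AQI = 234.
Bangkok: 0.0426 lies in 0.0310–0.0452, so I_lo=51, I_hi=100, C_lo=0.0310, C_hi=0.0452.
(100−51)/(0.0452−0.0310) × (0.0426−0.0310) + 51 = 49/0.0142 × 0.0116 + 51 ≈ 91.03 → 91.
Seoul 0.1931: bracket 0.1728–0.2109 → index 301–500; slope 199/0.0381, offset 0.0203.
AQI = 301 + 199/0.0381·0.0203 ≈ 407.03 ⇒ 407.
Fresno 0.0254: bracket 0.0000–0.0309 → index 0–50; slope 50/0.0309, offset 0.0254.
AQI = 0 + 50/0.0309·0.0254 ≈ 41.10 ⇒ 41.
AQIs: Houston=365, Johannesburg=234, Bangkok=91, Seoul=407, Fresno=41. Sum = 365 + 234 + 91 + 407 + 41 = 1138.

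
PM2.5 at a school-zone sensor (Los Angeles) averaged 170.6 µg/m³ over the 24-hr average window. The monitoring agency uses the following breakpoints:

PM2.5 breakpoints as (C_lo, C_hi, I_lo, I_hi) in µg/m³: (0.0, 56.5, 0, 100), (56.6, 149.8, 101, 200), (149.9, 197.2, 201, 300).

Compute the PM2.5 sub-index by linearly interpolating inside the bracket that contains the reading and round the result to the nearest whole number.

PM2.5: 170.6 lies in 149.9–197.2, so I_lo=201, I_hi=300, C_lo=149.9, C_hi=197.2.
(300−201)/(197.2−149.9) × (170.6−149.9) + 201 = 99/47.3 × 20.7 + 201 ≈ 244.33 → 244.

244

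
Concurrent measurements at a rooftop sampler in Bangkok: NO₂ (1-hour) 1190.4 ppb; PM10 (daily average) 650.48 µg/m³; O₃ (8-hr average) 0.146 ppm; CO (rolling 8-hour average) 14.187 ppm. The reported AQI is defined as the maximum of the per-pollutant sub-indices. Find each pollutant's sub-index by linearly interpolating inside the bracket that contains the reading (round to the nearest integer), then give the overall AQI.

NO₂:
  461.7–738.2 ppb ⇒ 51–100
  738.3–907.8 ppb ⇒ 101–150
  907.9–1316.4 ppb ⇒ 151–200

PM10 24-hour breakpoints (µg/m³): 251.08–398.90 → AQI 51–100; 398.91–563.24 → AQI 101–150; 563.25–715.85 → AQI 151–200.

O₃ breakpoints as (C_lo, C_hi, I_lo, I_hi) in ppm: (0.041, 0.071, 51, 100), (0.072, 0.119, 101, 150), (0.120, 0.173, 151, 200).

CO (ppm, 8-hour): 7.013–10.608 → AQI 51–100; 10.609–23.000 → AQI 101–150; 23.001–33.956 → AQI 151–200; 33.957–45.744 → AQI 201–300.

NO₂: 1190.4 lies in 907.9–1316.4, so I_lo=151, I_hi=200, C_lo=907.9, C_hi=1316.4.
(200−151)/(1316.4−907.9) × (1190.4−907.9) + 151 = 49/408.5 × 282.5 + 151 ≈ 184.89 → 185.
PM10: row 563.25–715.85 (AQI 151–200). (200−151)·(650.48−563.25)/(715.85−563.25) + 151 = 49·87.23/152.60 + 151 ≈ 179.01 → 179.
O₃ 0.146: bracket 0.120–0.173 → index 151–200; slope 49/0.053, offset 0.026.
AQI = 151 + 49/0.053·0.026 ≈ 175.04 ⇒ 175.
CO: row 10.609–23.000 (AQI 101–150). (150−101)·(14.187−10.609)/(23.000−10.609) + 101 = 49·3.578/12.391 + 101 ≈ 115.15 → 115.
Sub-indices: NO₂→185, PM10→179, O₃→175, CO→115. Overall AQI = max = 185; dominant pollutant is NO₂.

185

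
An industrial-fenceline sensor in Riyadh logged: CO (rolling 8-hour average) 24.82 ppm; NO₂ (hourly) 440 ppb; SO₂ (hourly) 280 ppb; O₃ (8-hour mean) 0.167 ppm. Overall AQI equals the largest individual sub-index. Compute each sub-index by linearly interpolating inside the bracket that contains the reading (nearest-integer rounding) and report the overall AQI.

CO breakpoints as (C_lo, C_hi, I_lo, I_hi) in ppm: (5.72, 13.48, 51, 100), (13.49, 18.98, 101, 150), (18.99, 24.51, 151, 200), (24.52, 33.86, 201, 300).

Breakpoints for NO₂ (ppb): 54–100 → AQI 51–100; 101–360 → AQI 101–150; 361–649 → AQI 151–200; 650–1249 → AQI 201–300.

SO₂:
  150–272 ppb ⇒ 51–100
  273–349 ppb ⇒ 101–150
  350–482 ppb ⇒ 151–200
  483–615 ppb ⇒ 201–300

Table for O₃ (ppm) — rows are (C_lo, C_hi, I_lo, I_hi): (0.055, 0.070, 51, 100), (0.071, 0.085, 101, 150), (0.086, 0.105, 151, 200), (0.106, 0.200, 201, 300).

CO: row 24.52–33.86 (AQI 201–300). (300−201)·(24.82−24.52)/(33.86−24.52) + 201 = 99·0.30/9.34 + 201 ≈ 204.18 → 204.
NO₂ 440: bracket 361–649 → index 151–200; slope 49/288, offset 79.
AQI = 151 + 49/288·79 ≈ 164.44 ⇒ 164.
SO₂: 280 lies in 273–349, so I_lo=101, I_hi=150, C_lo=273, C_hi=349.
(150−101)/(349−273) × (280−273) + 101 = 49/76 × 7 + 101 ≈ 105.51 → 106.
O₃: 0.167 lies in 0.106–0.200, so I_lo=201, I_hi=300, C_lo=0.106, C_hi=0.200.
(300−201)/(0.200−0.106) × (0.167−0.106) + 201 = 99/0.094 × 0.061 + 201 ≈ 265.24 → 265.
Sub-indices: CO→204, NO₂→164, SO₂→106, O₃→265. Overall AQI = max = 265; dominant pollutant is O₃.

265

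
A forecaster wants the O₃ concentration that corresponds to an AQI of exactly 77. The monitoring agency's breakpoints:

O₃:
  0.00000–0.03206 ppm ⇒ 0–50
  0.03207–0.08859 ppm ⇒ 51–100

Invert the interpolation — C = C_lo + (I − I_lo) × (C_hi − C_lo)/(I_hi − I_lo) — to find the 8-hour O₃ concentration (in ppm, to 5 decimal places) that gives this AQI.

AQI 77 lies in the 51–100 band, which corresponds to 0.03207–0.08859 ppm.
C = 0.03207 + (77−51)×(0.08859−0.03207)/(100−51) = 0.03207 + 26×0.05652/49 ≈ 0.0620602 ppm → 0.06206 ppm to 5 dp.

0.06206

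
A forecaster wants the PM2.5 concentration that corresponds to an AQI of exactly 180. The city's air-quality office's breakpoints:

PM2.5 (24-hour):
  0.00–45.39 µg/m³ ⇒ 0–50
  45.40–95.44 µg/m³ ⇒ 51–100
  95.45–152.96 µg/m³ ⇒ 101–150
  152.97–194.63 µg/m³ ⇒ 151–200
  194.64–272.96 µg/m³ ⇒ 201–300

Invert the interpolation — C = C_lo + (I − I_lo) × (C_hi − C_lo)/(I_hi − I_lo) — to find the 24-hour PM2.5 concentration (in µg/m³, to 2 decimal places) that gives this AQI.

177.63

AQI 180 lies in the 151–200 band, which corresponds to 152.97–194.63 µg/m³.
C = 152.97 + (180−151)×(194.63−152.97)/(200−151) = 152.97 + 29×41.66/49 ≈ 177.6259 µg/m³ → 177.63 µg/m³ to 2 dp.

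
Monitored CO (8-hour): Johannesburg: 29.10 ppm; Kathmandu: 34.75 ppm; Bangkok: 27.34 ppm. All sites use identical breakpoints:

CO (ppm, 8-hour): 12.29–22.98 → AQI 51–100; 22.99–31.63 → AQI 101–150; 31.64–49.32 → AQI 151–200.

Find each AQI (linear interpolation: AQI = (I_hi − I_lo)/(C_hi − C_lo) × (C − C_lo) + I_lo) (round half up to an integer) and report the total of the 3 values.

422

Johannesburg: row 22.99–31.63 (AQI 101–150). (150−101)·(29.10−22.99)/(31.63−22.99) + 101 = 49·6.11/8.64 + 101 ≈ 135.65 → 136.
Kathmandu: 34.75 lies in 31.64–49.32, so I_lo=151, I_hi=200, C_lo=31.64, C_hi=49.32.
(200−151)/(49.32−31.64) × (34.75−31.64) + 151 = 49/17.68 × 3.11 + 151 ≈ 159.62 → 160.
Bangkok: 27.34 lies in 22.99–31.63, so I_lo=101, I_hi=150, C_lo=22.99, C_hi=31.63.
(150−101)/(31.63−22.99) × (27.34−22.99) + 101 = 49/8.64 × 4.35 + 101 ≈ 125.67 → 126.
AQIs: Johannesburg=136, Kathmandu=160, Bangkok=126. Sum = 136 + 160 + 126 = 422.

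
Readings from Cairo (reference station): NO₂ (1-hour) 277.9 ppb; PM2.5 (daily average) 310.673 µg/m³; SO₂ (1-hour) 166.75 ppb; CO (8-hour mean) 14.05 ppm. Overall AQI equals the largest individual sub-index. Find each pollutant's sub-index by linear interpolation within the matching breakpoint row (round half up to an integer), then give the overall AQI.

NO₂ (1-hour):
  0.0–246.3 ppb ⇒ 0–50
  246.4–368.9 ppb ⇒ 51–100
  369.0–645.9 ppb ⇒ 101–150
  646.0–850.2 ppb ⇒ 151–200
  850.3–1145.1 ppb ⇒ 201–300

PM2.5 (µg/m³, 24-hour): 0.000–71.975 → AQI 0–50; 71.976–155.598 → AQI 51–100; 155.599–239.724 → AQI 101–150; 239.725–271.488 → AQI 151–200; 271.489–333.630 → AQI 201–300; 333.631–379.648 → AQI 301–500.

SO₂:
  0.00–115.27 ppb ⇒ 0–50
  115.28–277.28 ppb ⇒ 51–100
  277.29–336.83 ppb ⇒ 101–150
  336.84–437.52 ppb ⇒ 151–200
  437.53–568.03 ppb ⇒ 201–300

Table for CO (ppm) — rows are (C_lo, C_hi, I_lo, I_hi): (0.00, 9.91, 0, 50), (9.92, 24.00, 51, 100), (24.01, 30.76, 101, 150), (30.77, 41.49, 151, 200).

NO₂: 277.9 lies in 246.4–368.9, so I_lo=51, I_hi=100, C_lo=246.4, C_hi=368.9.
(100−51)/(368.9−246.4) × (277.9−246.4) + 51 = 49/122.5 × 31.5 + 51 ≈ 63.60 → 64.
PM2.5 310.673: bracket 271.489–333.630 → index 201–300; slope 99/62.141, offset 39.184.
AQI = 201 + 99/62.141·39.184 ≈ 263.43 ⇒ 263.
SO₂: 166.75 lies in 115.28–277.28, so I_lo=51, I_hi=100, C_lo=115.28, C_hi=277.28.
(100−51)/(277.28−115.28) × (166.75−115.28) + 51 = 49/162.00 × 51.47 + 51 ≈ 66.57 → 67.
CO: row 9.92–24.00 (AQI 51–100). (100−51)·(14.05−9.92)/(24.00−9.92) + 51 = 49·4.13/14.08 + 51 ≈ 65.37 → 65.
Sub-indices: NO₂→64, PM2.5→263, SO₂→67, CO→65. Overall AQI = max = 263; dominant pollutant is PM2.5.

263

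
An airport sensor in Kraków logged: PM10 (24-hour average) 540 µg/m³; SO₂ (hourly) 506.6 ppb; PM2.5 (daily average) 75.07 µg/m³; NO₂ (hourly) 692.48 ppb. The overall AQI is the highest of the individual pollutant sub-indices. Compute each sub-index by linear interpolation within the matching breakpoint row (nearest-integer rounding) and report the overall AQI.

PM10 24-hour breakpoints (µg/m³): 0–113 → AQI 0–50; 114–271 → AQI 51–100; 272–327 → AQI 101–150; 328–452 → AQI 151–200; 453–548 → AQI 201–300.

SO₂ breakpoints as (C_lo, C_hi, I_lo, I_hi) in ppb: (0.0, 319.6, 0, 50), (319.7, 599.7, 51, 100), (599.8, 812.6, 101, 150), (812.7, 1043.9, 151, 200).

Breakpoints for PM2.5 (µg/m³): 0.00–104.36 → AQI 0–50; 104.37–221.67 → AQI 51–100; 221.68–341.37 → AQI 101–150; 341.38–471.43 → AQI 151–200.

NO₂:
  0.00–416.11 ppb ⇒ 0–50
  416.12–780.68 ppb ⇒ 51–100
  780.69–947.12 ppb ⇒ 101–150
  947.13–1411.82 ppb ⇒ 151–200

292

PM10: row 453–548 (AQI 201–300). (300−201)·(540−453)/(548−453) + 201 = 99·87/95 + 201 ≈ 291.66 → 292.
SO₂: 506.6 lies in 319.7–599.7, so I_lo=51, I_hi=100, C_lo=319.7, C_hi=599.7.
(100−51)/(599.7−319.7) × (506.6−319.7) + 51 = 49/280.0 × 186.9 + 51 ≈ 83.71 → 84.
PM2.5: 75.07 ∈ [0.00, 104.36] ↔ index [0, 50].
0 + (75.07−0.00)·(50−0)/(104.36−0.00) = 0 + 75.07·50/104.36 ≈ 35.97, so AQI = 36.
NO₂: row 416.12–780.68 (AQI 51–100). (100−51)·(692.48−416.12)/(780.68−416.12) + 51 = 49·276.36/364.56 + 51 ≈ 88.15 → 88.
Sub-indices: PM10→292, SO₂→84, PM2.5→36, NO₂→88. Overall AQI = max = 292; dominant pollutant is PM10.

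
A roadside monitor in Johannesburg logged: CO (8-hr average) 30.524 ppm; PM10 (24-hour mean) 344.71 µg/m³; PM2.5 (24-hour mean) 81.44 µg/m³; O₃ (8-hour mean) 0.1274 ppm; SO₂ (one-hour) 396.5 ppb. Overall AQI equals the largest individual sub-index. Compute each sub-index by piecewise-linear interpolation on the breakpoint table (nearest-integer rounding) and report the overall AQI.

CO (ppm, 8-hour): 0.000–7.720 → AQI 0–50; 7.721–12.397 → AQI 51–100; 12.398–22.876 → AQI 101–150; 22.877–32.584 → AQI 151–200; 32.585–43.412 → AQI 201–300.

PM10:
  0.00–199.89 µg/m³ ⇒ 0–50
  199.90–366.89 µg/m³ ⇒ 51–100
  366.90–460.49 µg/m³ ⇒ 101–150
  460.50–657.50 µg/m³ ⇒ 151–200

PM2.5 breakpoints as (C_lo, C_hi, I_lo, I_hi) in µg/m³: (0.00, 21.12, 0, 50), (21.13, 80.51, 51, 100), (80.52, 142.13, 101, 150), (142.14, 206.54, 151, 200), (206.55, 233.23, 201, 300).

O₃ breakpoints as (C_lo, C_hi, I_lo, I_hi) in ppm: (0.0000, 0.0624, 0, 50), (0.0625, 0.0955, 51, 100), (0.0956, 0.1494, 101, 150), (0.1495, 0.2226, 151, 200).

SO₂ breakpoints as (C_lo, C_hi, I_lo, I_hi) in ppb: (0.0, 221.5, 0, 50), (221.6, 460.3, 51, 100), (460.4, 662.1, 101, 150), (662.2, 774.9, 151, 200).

190

CO: 30.524 lies in 22.877–32.584, so I_lo=151, I_hi=200, C_lo=22.877, C_hi=32.584.
(200−151)/(32.584−22.877) × (30.524−22.877) + 151 = 49/9.707 × 7.647 + 151 ≈ 189.60 → 190.
PM10: 344.71 ∈ [199.90, 366.89] ↔ index [51, 100].
51 + (344.71−199.90)·(100−51)/(366.89−199.90) = 51 + 144.81·49/166.99 ≈ 93.49, so AQI = 93.
PM2.5 81.44: bracket 80.52–142.13 → index 101–150; slope 49/61.61, offset 0.92.
AQI = 101 + 49/61.61·0.92 ≈ 101.73 ⇒ 102.
O₃: row 0.0956–0.1494 (AQI 101–150). (150−101)·(0.1274−0.0956)/(0.1494−0.0956) + 101 = 49·0.0318/0.0538 + 101 ≈ 129.96 → 130.
SO₂: 396.5 lies in 221.6–460.3, so I_lo=51, I_hi=100, C_lo=221.6, C_hi=460.3.
(100−51)/(460.3−221.6) × (396.5−221.6) + 51 = 49/238.7 × 174.9 + 51 ≈ 86.90 → 87.
Sub-indices: CO→190, PM10→93, PM2.5→102, O₃→130, SO₂→87. Overall AQI = max = 190; dominant pollutant is CO.
AQI 190: Unhealthy.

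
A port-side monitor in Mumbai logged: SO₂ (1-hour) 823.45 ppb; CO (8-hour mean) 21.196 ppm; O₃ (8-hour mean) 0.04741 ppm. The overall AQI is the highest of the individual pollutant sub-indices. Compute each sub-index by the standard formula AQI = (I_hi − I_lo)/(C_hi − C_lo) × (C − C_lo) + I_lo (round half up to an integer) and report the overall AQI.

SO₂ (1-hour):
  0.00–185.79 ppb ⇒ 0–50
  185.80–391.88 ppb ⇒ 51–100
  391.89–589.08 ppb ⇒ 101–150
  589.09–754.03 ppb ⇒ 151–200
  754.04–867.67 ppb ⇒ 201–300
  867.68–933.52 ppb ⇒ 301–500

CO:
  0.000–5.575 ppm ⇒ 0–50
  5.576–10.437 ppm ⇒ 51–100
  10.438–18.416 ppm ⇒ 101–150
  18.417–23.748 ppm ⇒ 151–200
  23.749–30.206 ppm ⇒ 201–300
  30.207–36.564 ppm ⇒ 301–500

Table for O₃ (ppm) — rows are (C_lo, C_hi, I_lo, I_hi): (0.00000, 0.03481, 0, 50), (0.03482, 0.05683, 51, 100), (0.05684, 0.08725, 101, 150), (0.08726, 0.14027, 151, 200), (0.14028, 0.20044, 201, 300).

SO₂ 823.45: bracket 754.04–867.67 → index 201–300; slope 99/113.63, offset 69.41.
AQI = 201 + 99/113.63·69.41 ≈ 261.47 ⇒ 261.
CO: 21.196 ∈ [18.417, 23.748] ↔ index [151, 200].
151 + (21.196−18.417)·(200−151)/(23.748−18.417) = 151 + 2.779·49/5.331 ≈ 176.54, so AQI = 177.
O₃: 0.04741 ∈ [0.03482, 0.05683] ↔ index [51, 100].
51 + (0.04741−0.03482)·(100−51)/(0.05683−0.03482) = 51 + 0.01259·49/0.02201 ≈ 79.03, so AQI = 79.
Sub-indices: SO₂→261, CO→177, O₃→79. Overall AQI = max = 261; dominant pollutant is SO₂.

261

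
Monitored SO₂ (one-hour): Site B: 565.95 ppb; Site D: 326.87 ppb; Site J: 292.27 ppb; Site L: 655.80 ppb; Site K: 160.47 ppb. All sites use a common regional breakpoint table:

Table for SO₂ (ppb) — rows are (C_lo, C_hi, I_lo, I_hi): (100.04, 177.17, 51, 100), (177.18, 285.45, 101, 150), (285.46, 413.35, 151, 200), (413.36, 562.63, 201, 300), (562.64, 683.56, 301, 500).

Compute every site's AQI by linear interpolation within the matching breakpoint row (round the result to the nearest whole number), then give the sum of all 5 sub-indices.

1170

Site B: 565.95 lies in 562.64–683.56, so I_lo=301, I_hi=500, C_lo=562.64, C_hi=683.56.
(500−301)/(683.56−562.64) × (565.95−562.64) + 301 = 199/120.92 × 3.31 + 301 ≈ 306.45 → 306.
Site D: 326.87 lies in 285.46–413.35, so I_lo=151, I_hi=200, C_lo=285.46, C_hi=413.35.
(200−151)/(413.35−285.46) × (326.87−285.46) + 151 = 49/127.89 × 41.41 + 151 ≈ 166.87 → 167.
Site J 292.27: bracket 285.46–413.35 → index 151–200; slope 49/127.89, offset 6.81.
AQI = 151 + 49/127.89·6.81 ≈ 153.61 ⇒ 154.
Site L 655.80: bracket 562.64–683.56 → index 301–500; slope 199/120.92, offset 93.16.
AQI = 301 + 199/120.92·93.16 ≈ 454.31 ⇒ 454.
Site K: 160.47 lies in 100.04–177.17, so I_lo=51, I_hi=100, C_lo=100.04, C_hi=177.17.
(100−51)/(177.17−100.04) × (160.47−100.04) + 51 = 49/77.13 × 60.43 + 51 ≈ 89.39 → 89.
AQIs: Site B=306, Site D=167, Site J=154, Site L=454, Site K=89. Sum = 306 + 167 + 154 + 454 + 89 = 1170.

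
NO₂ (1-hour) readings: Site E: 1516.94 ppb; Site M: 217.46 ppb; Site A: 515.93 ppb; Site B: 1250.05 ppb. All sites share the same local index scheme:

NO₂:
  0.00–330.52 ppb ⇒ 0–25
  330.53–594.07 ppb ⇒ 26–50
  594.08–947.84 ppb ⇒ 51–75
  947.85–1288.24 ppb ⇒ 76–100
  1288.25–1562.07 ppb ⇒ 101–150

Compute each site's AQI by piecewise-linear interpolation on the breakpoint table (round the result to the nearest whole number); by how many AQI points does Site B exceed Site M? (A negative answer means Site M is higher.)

81

Site E 1516.94: bracket 1288.25–1562.07 → index 101–150; slope 49/273.82, offset 228.69.
AQI = 101 + 49/273.82·228.69 ≈ 141.92 ⇒ 142.
Site M 217.46: bracket 0.00–330.52 → index 0–25; slope 25/330.52, offset 217.46.
AQI = 0 + 25/330.52·217.46 ≈ 16.45 ⇒ 16.
Site A: 515.93 lies in 330.53–594.07, so I_lo=26, I_hi=50, C_lo=330.53, C_hi=594.07.
(50−26)/(594.07−330.53) × (515.93−330.53) + 26 = 24/263.54 × 185.40 + 26 ≈ 42.88 → 43.
Site B: 1250.05 lies in 947.85–1288.24, so I_lo=76, I_hi=100, C_lo=947.85, C_hi=1288.24.
(100−76)/(1288.24−947.85) × (1250.05−947.85) + 76 = 24/340.39 × 302.20 + 76 ≈ 97.31 → 97.
AQIs: Site E=142, Site M=16, Site A=43, Site B=97. Site B (97) − Site M (16) = 81.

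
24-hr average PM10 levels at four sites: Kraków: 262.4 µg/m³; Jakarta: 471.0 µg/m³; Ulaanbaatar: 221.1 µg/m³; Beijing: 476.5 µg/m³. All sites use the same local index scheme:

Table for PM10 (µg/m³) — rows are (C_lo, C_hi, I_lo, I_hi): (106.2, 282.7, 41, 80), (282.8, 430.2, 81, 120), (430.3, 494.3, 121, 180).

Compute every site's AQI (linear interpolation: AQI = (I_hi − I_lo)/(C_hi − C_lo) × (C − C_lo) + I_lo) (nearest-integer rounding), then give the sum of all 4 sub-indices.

465

Kraków: 262.4 ∈ [106.2, 282.7] ↔ index [41, 80].
41 + (262.4−106.2)·(80−41)/(282.7−106.2) = 41 + 156.2·39/176.5 ≈ 75.51, so AQI = 76.
Jakarta: 471.0 lies in 430.3–494.3, so I_lo=121, I_hi=180, C_lo=430.3, C_hi=494.3.
(180−121)/(494.3−430.3) × (471.0−430.3) + 121 = 59/64.0 × 40.7 + 121 ≈ 158.52 → 159.
Ulaanbaatar: 221.1 lies in 106.2–282.7, so I_lo=41, I_hi=80, C_lo=106.2, C_hi=282.7.
(80−41)/(282.7−106.2) × (221.1−106.2) + 41 = 39/176.5 × 114.9 + 41 ≈ 66.39 → 66.
Beijing: 476.5 ∈ [430.3, 494.3] ↔ index [121, 180].
121 + (476.5−430.3)·(180−121)/(494.3−430.3) = 121 + 46.2·59/64.0 ≈ 163.59, so AQI = 164.
AQIs: Kraków=76, Jakarta=159, Ulaanbaatar=66, Beijing=164. Sum = 76 + 159 + 66 + 164 = 465.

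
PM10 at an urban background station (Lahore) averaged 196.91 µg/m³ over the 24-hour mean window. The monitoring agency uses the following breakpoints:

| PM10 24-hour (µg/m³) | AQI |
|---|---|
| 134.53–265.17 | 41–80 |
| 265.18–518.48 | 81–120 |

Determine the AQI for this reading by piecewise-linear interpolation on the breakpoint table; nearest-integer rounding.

PM10: row 134.53–265.17 (AQI 41–80). (80−41)·(196.91−134.53)/(265.17−134.53) + 41 = 39·62.38/130.64 + 41 ≈ 59.62 → 60.

60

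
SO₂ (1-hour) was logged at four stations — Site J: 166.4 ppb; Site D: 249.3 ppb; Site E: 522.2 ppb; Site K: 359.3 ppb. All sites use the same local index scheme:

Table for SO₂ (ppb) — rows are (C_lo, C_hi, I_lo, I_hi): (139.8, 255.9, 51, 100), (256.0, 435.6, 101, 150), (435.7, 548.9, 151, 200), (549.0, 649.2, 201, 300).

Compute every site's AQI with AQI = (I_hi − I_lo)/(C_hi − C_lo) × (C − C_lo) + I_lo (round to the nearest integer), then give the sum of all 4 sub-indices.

476

Site J: row 139.8–255.9 (AQI 51–100). (100−51)·(166.4−139.8)/(255.9−139.8) + 51 = 49·26.6/116.1 + 51 ≈ 62.23 → 62.
Site D: 249.3 lies in 139.8–255.9, so I_lo=51, I_hi=100, C_lo=139.8, C_hi=255.9.
(100−51)/(255.9−139.8) × (249.3−139.8) + 51 = 49/116.1 × 109.5 + 51 ≈ 97.21 → 97.
Site E: row 435.7–548.9 (AQI 151–200). (200−151)·(522.2−435.7)/(548.9−435.7) + 151 = 49·86.5/113.2 + 151 ≈ 188.44 → 188.
Site K: 359.3 lies in 256.0–435.6, so I_lo=101, I_hi=150, C_lo=256.0, C_hi=435.6.
(150−101)/(435.6−256.0) × (359.3−256.0) + 101 = 49/179.6 × 103.3 + 101 ≈ 129.18 → 129.
AQIs: Site J=62, Site D=97, Site E=188, Site K=129. Sum = 62 + 97 + 188 + 129 = 476.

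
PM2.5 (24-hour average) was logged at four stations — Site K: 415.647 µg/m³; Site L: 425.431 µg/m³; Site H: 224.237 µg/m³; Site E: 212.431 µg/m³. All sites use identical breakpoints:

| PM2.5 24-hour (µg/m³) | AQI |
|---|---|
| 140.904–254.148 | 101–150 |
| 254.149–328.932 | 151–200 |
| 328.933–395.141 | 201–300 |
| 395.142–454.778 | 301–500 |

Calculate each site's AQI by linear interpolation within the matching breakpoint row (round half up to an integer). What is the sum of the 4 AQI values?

1040

Site K: 415.647 lies in 395.142–454.778, so I_lo=301, I_hi=500, C_lo=395.142, C_hi=454.778.
(500−301)/(454.778−395.142) × (415.647−395.142) + 301 = 199/59.636 × 20.505 + 301 ≈ 369.42 → 369.
Site L: 425.431 lies in 395.142–454.778, so I_lo=301, I_hi=500, C_lo=395.142, C_hi=454.778.
(500−301)/(454.778−395.142) × (425.431−395.142) + 301 = 199/59.636 × 30.289 + 301 ≈ 402.07 → 402.
Site H: 224.237 lies in 140.904–254.148, so I_lo=101, I_hi=150, C_lo=140.904, C_hi=254.148.
(150−101)/(254.148−140.904) × (224.237−140.904) + 101 = 49/113.244 × 83.333 + 101 ≈ 137.06 → 137.
Site E: 212.431 ∈ [140.904, 254.148] ↔ index [101, 150].
101 + (212.431−140.904)·(150−101)/(254.148−140.904) = 101 + 71.527·49/113.244 ≈ 131.95, so AQI = 132.
AQIs: Site K=369, Site L=402, Site H=137, Site E=132. Sum = 369 + 402 + 137 + 132 = 1040.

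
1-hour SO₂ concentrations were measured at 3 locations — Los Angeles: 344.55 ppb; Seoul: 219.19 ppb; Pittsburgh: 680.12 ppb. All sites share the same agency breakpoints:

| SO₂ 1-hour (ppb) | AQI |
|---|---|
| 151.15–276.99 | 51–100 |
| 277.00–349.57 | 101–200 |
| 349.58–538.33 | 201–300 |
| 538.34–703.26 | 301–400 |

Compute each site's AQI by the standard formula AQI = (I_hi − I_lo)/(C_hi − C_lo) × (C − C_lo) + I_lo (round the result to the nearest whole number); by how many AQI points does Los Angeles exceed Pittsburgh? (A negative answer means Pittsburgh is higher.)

Los Angeles 344.55: bracket 277.00–349.57 → index 101–200; slope 99/72.57, offset 67.55.
AQI = 101 + 99/72.57·67.55 ≈ 193.15 ⇒ 193.
Seoul 219.19: bracket 151.15–276.99 → index 51–100; slope 49/125.84, offset 68.04.
AQI = 51 + 49/125.84·68.04 ≈ 77.49 ⇒ 77.
Pittsburgh: row 538.34–703.26 (AQI 301–400). (400−301)·(680.12−538.34)/(703.26−538.34) + 301 = 99·141.78/164.92 + 301 ≈ 386.11 → 386.
AQIs: Los Angeles=193, Seoul=77, Pittsburgh=386. Los Angeles (193) − Pittsburgh (386) = -193.

-193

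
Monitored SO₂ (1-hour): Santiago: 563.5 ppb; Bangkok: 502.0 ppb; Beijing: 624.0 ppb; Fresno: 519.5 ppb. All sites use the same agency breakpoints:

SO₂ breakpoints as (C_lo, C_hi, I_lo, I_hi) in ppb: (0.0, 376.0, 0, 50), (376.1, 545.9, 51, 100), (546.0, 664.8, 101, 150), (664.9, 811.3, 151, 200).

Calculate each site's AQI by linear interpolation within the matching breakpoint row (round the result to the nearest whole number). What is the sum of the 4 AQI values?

Santiago: row 546.0–664.8 (AQI 101–150). (150−101)·(563.5−546.0)/(664.8−546.0) + 101 = 49·17.5/118.8 + 101 ≈ 108.22 → 108.
Bangkok: 502.0 ∈ [376.1, 545.9] ↔ index [51, 100].
51 + (502.0−376.1)·(100−51)/(545.9−376.1) = 51 + 125.9·49/169.8 ≈ 87.33, so AQI = 87.
Beijing: 624.0 lies in 546.0–664.8, so I_lo=101, I_hi=150, C_lo=546.0, C_hi=664.8.
(150−101)/(664.8−546.0) × (624.0−546.0) + 101 = 49/118.8 × 78.0 + 101 ≈ 133.17 → 133.
Fresno: 519.5 lies in 376.1–545.9, so I_lo=51, I_hi=100, C_lo=376.1, C_hi=545.9.
(100−51)/(545.9−376.1) × (519.5−376.1) + 51 = 49/169.8 × 143.4 + 51 ≈ 92.38 → 92.
AQIs: Santiago=108, Bangkok=87, Beijing=133, Fresno=92. Sum = 108 + 87 + 133 + 92 = 420.

420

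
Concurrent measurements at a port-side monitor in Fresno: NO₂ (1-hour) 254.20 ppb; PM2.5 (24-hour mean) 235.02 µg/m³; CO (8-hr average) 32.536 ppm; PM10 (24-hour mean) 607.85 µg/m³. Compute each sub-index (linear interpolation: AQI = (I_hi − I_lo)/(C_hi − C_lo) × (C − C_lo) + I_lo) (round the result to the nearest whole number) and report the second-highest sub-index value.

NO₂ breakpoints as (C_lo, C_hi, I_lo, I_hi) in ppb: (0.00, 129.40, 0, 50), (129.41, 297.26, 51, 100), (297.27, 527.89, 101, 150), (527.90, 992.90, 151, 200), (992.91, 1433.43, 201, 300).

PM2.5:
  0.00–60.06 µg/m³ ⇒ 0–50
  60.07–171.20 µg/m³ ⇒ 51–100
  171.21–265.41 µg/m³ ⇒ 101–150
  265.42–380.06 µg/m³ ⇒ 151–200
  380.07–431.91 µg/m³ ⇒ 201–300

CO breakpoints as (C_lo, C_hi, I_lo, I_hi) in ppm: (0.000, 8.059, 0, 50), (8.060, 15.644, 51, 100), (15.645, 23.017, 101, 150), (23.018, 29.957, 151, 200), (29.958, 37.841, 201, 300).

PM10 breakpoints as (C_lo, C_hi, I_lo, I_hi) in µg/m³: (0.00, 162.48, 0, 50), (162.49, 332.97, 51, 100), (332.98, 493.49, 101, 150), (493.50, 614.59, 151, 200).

NO₂ 254.20: bracket 129.41–297.26 → index 51–100; slope 49/167.85, offset 124.79.
AQI = 51 + 49/167.85·124.79 ≈ 87.43 ⇒ 87.
PM2.5: 235.02 lies in 171.21–265.41, so I_lo=101, I_hi=150, C_lo=171.21, C_hi=265.41.
(150−101)/(265.41−171.21) × (235.02−171.21) + 101 = 49/94.20 × 63.81 + 101 ≈ 134.19 → 134.
CO: 32.536 ∈ [29.958, 37.841] ↔ index [201, 300].
201 + (32.536−29.958)·(300−201)/(37.841−29.958) = 201 + 2.578·99/7.883 ≈ 233.38, so AQI = 233.
PM10: 607.85 lies in 493.50–614.59, so I_lo=151, I_hi=200, C_lo=493.50, C_hi=614.59.
(200−151)/(614.59−493.50) × (607.85−493.50) + 151 = 49/121.09 × 114.35 + 151 ≈ 197.27 → 197.
Sub-indices: NO₂→87, PM2.5→134, CO→233, PM10→197. Ranked high→low: 233, 197, 134, 87. Second-highest sub-index = 197.

197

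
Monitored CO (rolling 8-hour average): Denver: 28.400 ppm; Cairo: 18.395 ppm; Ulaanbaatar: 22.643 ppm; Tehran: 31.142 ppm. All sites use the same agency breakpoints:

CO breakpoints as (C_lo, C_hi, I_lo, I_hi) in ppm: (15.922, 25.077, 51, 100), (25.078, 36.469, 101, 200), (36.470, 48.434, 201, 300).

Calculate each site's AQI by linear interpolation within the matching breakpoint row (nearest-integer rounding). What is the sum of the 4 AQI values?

Denver: 28.400 ∈ [25.078, 36.469] ↔ index [101, 200].
101 + (28.400−25.078)·(200−101)/(36.469−25.078) = 101 + 3.322·99/11.391 ≈ 129.87, so AQI = 130.
Cairo: 18.395 lies in 15.922–25.077, so I_lo=51, I_hi=100, C_lo=15.922, C_hi=25.077.
(100−51)/(25.077−15.922) × (18.395−15.922) + 51 = 49/9.155 × 2.473 + 51 ≈ 64.24 → 64.
Ulaanbaatar: 22.643 lies in 15.922–25.077, so I_lo=51, I_hi=100, C_lo=15.922, C_hi=25.077.
(100−51)/(25.077−15.922) × (22.643−15.922) + 51 = 49/9.155 × 6.721 + 51 ≈ 86.97 → 87.
Tehran: 31.142 ∈ [25.078, 36.469] ↔ index [101, 200].
101 + (31.142−25.078)·(200−101)/(36.469−25.078) = 101 + 6.064·99/11.391 ≈ 153.70, so AQI = 154.
AQIs: Denver=130, Cairo=64, Ulaanbaatar=87, Tehran=154. Sum = 130 + 64 + 87 + 154 = 435.

435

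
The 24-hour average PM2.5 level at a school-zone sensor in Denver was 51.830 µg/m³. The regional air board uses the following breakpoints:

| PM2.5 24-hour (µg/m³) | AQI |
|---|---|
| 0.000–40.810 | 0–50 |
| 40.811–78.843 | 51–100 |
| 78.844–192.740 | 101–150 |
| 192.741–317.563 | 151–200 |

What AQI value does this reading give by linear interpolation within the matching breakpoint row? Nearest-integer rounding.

PM2.5 51.830: bracket 40.811–78.843 → index 51–100; slope 49/38.032, offset 11.019.
AQI = 51 + 49/38.032·11.019 ≈ 65.20 ⇒ 65.

65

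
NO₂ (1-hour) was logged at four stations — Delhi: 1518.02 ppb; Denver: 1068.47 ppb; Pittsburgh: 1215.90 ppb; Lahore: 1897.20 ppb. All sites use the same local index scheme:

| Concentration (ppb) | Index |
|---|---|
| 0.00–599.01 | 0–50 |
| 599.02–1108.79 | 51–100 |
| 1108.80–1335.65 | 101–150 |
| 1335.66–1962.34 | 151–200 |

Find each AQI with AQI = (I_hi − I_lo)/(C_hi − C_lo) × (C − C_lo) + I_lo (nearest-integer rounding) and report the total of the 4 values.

Delhi: 1518.02 lies in 1335.66–1962.34, so I_lo=151, I_hi=200, C_lo=1335.66, C_hi=1962.34.
(200−151)/(1962.34−1335.66) × (1518.02−1335.66) + 151 = 49/626.68 × 182.36 + 151 ≈ 165.26 → 165.
Denver: 1068.47 lies in 599.02–1108.79, so I_lo=51, I_hi=100, C_lo=599.02, C_hi=1108.79.
(100−51)/(1108.79−599.02) × (1068.47−599.02) + 51 = 49/509.77 × 469.45 + 51 ≈ 96.12 → 96.
Pittsburgh: row 1108.80–1335.65 (AQI 101–150). (150−101)·(1215.90−1108.80)/(1335.65−1108.80) + 101 = 49·107.10/226.85 + 101 ≈ 124.13 → 124.
Lahore: 1897.20 lies in 1335.66–1962.34, so I_lo=151, I_hi=200, C_lo=1335.66, C_hi=1962.34.
(200−151)/(1962.34−1335.66) × (1897.20−1335.66) + 151 = 49/626.68 × 561.54 + 151 ≈ 194.91 → 195.
AQIs: Delhi=165, Denver=96, Pittsburgh=124, Lahore=195. Sum = 165 + 96 + 124 + 195 = 580.

580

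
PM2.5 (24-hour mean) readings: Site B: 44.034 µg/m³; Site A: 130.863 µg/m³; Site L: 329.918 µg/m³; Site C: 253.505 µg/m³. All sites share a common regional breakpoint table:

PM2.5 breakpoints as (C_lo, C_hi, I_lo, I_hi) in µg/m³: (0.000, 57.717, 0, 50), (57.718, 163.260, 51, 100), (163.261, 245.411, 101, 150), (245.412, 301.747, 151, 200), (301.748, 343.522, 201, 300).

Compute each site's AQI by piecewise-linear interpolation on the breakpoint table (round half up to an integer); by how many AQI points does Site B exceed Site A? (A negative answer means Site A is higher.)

-47

Site B 44.034: bracket 0.000–57.717 → index 0–50; slope 50/57.717, offset 44.034.
AQI = 0 + 50/57.717·44.034 ≈ 38.15 ⇒ 38.
Site A: row 57.718–163.260 (AQI 51–100). (100−51)·(130.863−57.718)/(163.260−57.718) + 51 = 49·73.145/105.542 + 51 ≈ 84.96 → 85.
Site L: row 301.748–343.522 (AQI 201–300). (300−201)·(329.918−301.748)/(343.522−301.748) + 201 = 99·28.170/41.774 + 201 ≈ 267.76 → 268.
Site C: 253.505 ∈ [245.412, 301.747] ↔ index [151, 200].
151 + (253.505−245.412)·(200−151)/(301.747−245.412) = 151 + 8.093·49/56.335 ≈ 158.04, so AQI = 158.
AQIs: Site B=38, Site A=85, Site L=268, Site C=158. Site B (38) − Site A (85) = -47.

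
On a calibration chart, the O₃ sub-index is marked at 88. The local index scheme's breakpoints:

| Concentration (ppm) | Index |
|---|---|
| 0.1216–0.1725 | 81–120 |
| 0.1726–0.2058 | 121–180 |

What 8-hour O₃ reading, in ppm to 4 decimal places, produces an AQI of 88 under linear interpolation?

AQI 88 lies in the 81–120 band, which corresponds to 0.1216–0.1725 ppm.
C = 0.1216 + (88−81)×(0.1725−0.1216)/(120−81) = 0.1216 + 7×0.0509/39 ≈ 0.130736 ppm → 0.1307 ppm to 4 dp.

0.1307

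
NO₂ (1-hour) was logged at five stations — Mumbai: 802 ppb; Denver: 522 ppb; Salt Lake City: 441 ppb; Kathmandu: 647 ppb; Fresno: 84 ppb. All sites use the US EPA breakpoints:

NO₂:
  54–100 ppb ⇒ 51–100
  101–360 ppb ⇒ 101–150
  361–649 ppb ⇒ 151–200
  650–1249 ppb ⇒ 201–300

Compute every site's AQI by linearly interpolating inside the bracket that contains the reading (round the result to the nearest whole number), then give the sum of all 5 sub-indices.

Mumbai: 802 lies in 650–1249, so I_lo=201, I_hi=300, C_lo=650, C_hi=1249.
(300−201)/(1249−650) × (802−650) + 201 = 99/599 × 152 + 201 ≈ 226.12 → 226.
Denver: row 361–649 (AQI 151–200). (200−151)·(522−361)/(649−361) + 151 = 49·161/288 + 151 ≈ 178.39 → 178.
Salt Lake City: row 361–649 (AQI 151–200). (200−151)·(441−361)/(649−361) + 151 = 49·80/288 + 151 ≈ 164.61 → 165.
Kathmandu: 647 lies in 361–649, so I_lo=151, I_hi=200, C_lo=361, C_hi=649.
(200−151)/(649−361) × (647−361) + 151 = 49/288 × 286 + 151 ≈ 199.66 → 200.
Fresno: 84 ∈ [54, 100] ↔ index [51, 100].
51 + (84−54)·(100−51)/(100−54) = 51 + 30·49/46 ≈ 82.96, so AQI = 83.
AQIs: Mumbai=226, Denver=178, Salt Lake City=165, Kathmandu=200, Fresno=83. Sum = 226 + 178 + 165 + 200 + 83 = 852.

852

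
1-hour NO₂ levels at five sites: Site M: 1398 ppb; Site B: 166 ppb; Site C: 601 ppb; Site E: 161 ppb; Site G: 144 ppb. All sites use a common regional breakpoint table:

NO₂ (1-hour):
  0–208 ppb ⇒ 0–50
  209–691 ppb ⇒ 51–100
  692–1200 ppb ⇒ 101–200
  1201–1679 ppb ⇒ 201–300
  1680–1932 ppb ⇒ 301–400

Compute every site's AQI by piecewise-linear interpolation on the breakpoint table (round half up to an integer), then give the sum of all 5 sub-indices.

447

Site M: 1398 ∈ [1201, 1679] ↔ index [201, 300].
201 + (1398−1201)·(300−201)/(1679−1201) = 201 + 197·99/478 ≈ 241.80, so AQI = 242.
Site B 166: bracket 0–208 → index 0–50; slope 50/208, offset 166.
AQI = 0 + 50/208·166 ≈ 39.90 ⇒ 40.
Site C: 601 lies in 209–691, so I_lo=51, I_hi=100, C_lo=209, C_hi=691.
(100−51)/(691−209) × (601−209) + 51 = 49/482 × 392 + 51 ≈ 90.85 → 91.
Site E: 161 lies in 0–208, so I_lo=0, I_hi=50, C_lo=0, C_hi=208.
(50−0)/(208−0) × (161−0) + 0 = 50/208 × 161 + 0 ≈ 38.70 → 39.
Site G: 144 lies in 0–208, so I_lo=0, I_hi=50, C_lo=0, C_hi=208.
(50−0)/(208−0) × (144−0) + 0 = 50/208 × 144 + 0 ≈ 34.62 → 35.
AQIs: Site M=242, Site B=40, Site C=91, Site E=39, Site G=35. Sum = 242 + 40 + 91 + 39 + 35 = 447.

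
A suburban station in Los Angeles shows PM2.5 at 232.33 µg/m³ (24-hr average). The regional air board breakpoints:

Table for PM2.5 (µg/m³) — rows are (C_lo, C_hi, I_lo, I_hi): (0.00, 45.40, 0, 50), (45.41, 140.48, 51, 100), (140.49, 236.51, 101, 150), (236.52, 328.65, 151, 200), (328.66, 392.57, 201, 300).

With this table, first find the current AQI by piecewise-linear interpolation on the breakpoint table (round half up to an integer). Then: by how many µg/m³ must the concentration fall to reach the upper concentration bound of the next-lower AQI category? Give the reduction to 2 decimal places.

91.85

PM2.5: 232.33 ∈ [140.49, 236.51] ↔ index [101, 150].
101 + (232.33−140.49)·(150−101)/(236.51−140.49) = 101 + 91.84·49/96.02 ≈ 147.87, so AQI = 148.
Current AQI 148 is in the Unhealthy for Sensitive Groups range (101–150). The next-lower category tops out at AQI 100, whose upper concentration bound is 140.48 µg/m³.
Reduction needed = 232.33 − 140.48 = 91.85 µg/m³.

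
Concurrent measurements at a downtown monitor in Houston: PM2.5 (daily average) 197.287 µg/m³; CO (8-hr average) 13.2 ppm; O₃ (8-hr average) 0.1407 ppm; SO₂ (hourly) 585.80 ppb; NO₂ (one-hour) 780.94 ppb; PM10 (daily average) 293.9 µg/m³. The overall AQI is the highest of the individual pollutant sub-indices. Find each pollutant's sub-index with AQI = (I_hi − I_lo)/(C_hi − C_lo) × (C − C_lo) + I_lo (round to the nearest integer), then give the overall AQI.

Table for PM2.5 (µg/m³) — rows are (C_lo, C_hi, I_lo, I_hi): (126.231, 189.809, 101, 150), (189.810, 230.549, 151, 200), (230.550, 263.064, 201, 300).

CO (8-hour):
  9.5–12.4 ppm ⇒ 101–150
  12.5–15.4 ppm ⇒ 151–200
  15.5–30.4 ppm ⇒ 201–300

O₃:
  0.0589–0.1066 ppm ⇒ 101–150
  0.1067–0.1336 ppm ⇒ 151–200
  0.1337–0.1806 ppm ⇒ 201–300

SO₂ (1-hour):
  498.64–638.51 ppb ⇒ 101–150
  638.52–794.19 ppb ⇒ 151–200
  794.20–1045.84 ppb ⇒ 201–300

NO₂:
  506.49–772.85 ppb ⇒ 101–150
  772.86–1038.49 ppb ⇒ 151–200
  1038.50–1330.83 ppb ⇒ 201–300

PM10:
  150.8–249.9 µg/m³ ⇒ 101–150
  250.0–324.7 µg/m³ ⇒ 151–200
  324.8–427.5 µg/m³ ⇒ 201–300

216

PM2.5: row 189.810–230.549 (AQI 151–200). (200−151)·(197.287−189.810)/(230.549−189.810) + 151 = 49·7.477/40.739 + 151 ≈ 159.99 → 160.
CO: 13.2 ∈ [12.5, 15.4] ↔ index [151, 200].
151 + (13.2−12.5)·(200−151)/(15.4−12.5) = 151 + 0.7·49/2.9 ≈ 162.83, so AQI = 163.
O₃: row 0.1337–0.1806 (AQI 201–300). (300−201)·(0.1407−0.1337)/(0.1806−0.1337) + 201 = 99·0.0070/0.0469 + 201 ≈ 215.78 → 216.
SO₂: 585.80 ∈ [498.64, 638.51] ↔ index [101, 150].
101 + (585.80−498.64)·(150−101)/(638.51−498.64) = 101 + 87.16·49/139.87 ≈ 131.53, so AQI = 132.
NO₂ 780.94: bracket 772.86–1038.49 → index 151–200; slope 49/265.63, offset 8.08.
AQI = 151 + 49/265.63·8.08 ≈ 152.49 ⇒ 152.
PM10 293.9: bracket 250.0–324.7 → index 151–200; slope 49/74.7, offset 43.9.
AQI = 151 + 49/74.7·43.9 ≈ 179.80 ⇒ 180.
Sub-indices: PM2.5→160, CO→163, O₃→216, SO₂→132, NO₂→152, PM10→180. Overall AQI = max = 216; dominant pollutant is O₃.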